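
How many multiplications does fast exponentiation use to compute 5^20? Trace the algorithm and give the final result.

Computing 5^20 by squaring (build up from 5^1; each line after the first costs one multiplication):

5^1 = 5
5^2 = (5^1)^2 = 5^2 = 25
5^4 = (5^2)^2 = 25^2 = 625
5^5 = 5 * 5^4 = 5 * 625 = 3125
5^10 = (5^5)^2 = 3125^2 = 9765625
5^20 = (5^10)^2 = 9765625^2 = 95367431640625

Result: 95367431640625
Multiplications needed: 5 (5 lines after 5^1)

5^20 = 95367431640625. Using exponentiation by squaring, this requires 5 multiplications. The key idea: if the exponent is even, square the half-power; if odd, multiply by the base once.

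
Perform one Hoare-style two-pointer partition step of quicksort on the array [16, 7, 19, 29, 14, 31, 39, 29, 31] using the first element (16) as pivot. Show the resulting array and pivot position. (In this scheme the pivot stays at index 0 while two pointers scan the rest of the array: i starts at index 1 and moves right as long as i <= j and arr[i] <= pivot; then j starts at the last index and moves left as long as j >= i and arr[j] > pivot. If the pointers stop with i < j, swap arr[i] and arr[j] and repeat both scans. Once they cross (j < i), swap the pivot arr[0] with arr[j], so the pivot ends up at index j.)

Hoare-style two-pointer partition with pivot = 16:

Initial array: [16, 7, 19, 29, 14, 31, 39, 29, 31]

Pointers start at i = 1, j = 8.
i stops at index 2 (arr[2]=19 > 16), j stops at index 4 (arr[4]=14 <= 16): swap arr[2] and arr[4], array becomes [16, 7, 14, 29, 19, 31, 39, 29, 31]
i ends at 3, j ends at 2: the pointers have crossed (j < i), so scanning stops.

Swap pivot arr[0] with arr[2] to place pivot at position 2: [14, 7, 16, 29, 19, 31, 39, 29, 31]
Pivot position: 2

After partitioning with pivot 16, the array becomes [14, 7, 16, 29, 19, 31, 39, 29, 31]. The pivot is placed at index 2. All elements to the left of the pivot are <= 16, and all elements to the right are > 16.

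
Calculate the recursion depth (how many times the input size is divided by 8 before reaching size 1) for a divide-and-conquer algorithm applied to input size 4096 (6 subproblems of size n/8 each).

For divide and conquer with division factor 8:

Problem sizes at each level:
Level 0: 4096
Level 1: 512
Level 2: 64
Level 3: 8
Level 4: 1

The root is level 0 and the size-1 base case is level 4 (the tree spans levels 0 through 4, i.e. 5 levels counting the root), so the depth is the number of divisions: log_8(4096) = 4

The recursion tree depth is log_8(4096) = 4. At each level, the problem size is divided by 8, so it takes 4 divisions to reduce to a base case of size 1. The algorithm makes 6 recursive calls at each level.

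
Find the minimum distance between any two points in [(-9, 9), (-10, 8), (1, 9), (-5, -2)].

Computing all pairwise distances among 4 points:

d((-9, 9), (-10, 8)) = 1.4142 <-- minimum
d((-9, 9), (1, 9)) = 10.0
d((-9, 9), (-5, -2)) = 11.7047
d((-10, 8), (1, 9)) = 11.0454
d((-10, 8), (-5, -2)) = 11.1803
d((1, 9), (-5, -2)) = 12.53

Closest pair: (-9, 9) and (-10, 8) with distance 1.4142

The closest pair is (-9, 9) and (-10, 8) with Euclidean distance 1.4142. For 4 points, brute-force pairwise comparison is shown above. For large n, the divide-and-conquer algorithm (sort by x, recurse on halves, check the dividing strip) achieves O(n log n).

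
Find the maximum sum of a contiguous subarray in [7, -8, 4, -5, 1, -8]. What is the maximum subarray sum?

Using Kadane's algorithm on [7, -8, 4, -5, 1, -8]:

Scanning through the array:
Position 1 (value -8): max_ending_here = -1, max_so_far = 7
Position 2 (value 4): max_ending_here = 4, max_so_far = 7
Position 3 (value -5): max_ending_here = -1, max_so_far = 7
Position 4 (value 1): max_ending_here = 1, max_so_far = 7
Position 5 (value -8): max_ending_here = -7, max_so_far = 7

Maximum subarray: [7]
Maximum sum: 7

The maximum subarray is [7] with sum 7. This subarray runs from index 0 to index 0.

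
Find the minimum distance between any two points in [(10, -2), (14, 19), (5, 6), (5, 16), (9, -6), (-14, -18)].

Computing all pairwise distances among 6 points:

d((10, -2), (14, 19)) = 21.3776
d((10, -2), (5, 6)) = 9.434
d((10, -2), (5, 16)) = 18.6815
d((10, -2), (9, -6)) = 4.1231 <-- minimum
d((10, -2), (-14, -18)) = 28.8444
d((14, 19), (5, 6)) = 15.8114
d((14, 19), (5, 16)) = 9.4868
d((14, 19), (9, -6)) = 25.4951
d((14, 19), (-14, -18)) = 46.4004
d((5, 6), (5, 16)) = 10.0
d((5, 6), (9, -6)) = 12.6491
d((5, 6), (-14, -18)) = 30.6105
d((5, 16), (9, -6)) = 22.3607
d((5, 16), (-14, -18)) = 38.9487
d((9, -6), (-14, -18)) = 25.9422

Closest pair: (10, -2) and (9, -6) with distance 4.1231

The closest pair is (10, -2) and (9, -6) with Euclidean distance 4.1231. For 6 points, brute-force pairwise comparison is shown above. For large n, the divide-and-conquer algorithm (sort by x, recurse on halves, check the dividing strip) achieves O(n log n).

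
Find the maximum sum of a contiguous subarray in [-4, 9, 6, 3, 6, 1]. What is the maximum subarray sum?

Using Kadane's algorithm on [-4, 9, 6, 3, 6, 1]:

Scanning through the array:
Position 1 (value 9): max_ending_here = 9, max_so_far = 9
Position 2 (value 6): max_ending_here = 15, max_so_far = 15
Position 3 (value 3): max_ending_here = 18, max_so_far = 18
Position 4 (value 6): max_ending_here = 24, max_so_far = 24
Position 5 (value 1): max_ending_here = 25, max_so_far = 25

Maximum subarray: [9, 6, 3, 6, 1]
Maximum sum: 25

The maximum subarray is [9, 6, 3, 6, 1] with sum 25. This subarray runs from index 1 to index 5.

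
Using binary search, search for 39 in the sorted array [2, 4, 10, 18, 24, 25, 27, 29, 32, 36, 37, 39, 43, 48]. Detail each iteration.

Binary search for 39 in [2, 4, 10, 18, 24, 25, 27, 29, 32, 36, 37, 39, 43, 48]:

lo=0, hi=13, mid=6, arr[mid]=27 -> 27 < 39, search right half
lo=7, hi=13, mid=10, arr[mid]=37 -> 37 < 39, search right half
lo=11, hi=13, mid=12, arr[mid]=43 -> 43 > 39, search left half
lo=11, hi=11, mid=11, arr[mid]=39 -> Found target at index 11!

Binary search finds 39 at index 11 after 4 comparisons. The search repeatedly halves the search space by comparing with the middle element.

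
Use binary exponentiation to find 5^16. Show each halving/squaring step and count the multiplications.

Computing 5^16 by squaring (build up from 5^1; each line after the first costs one multiplication):

5^1 = 5
5^2 = (5^1)^2 = 5^2 = 25
5^4 = (5^2)^2 = 25^2 = 625
5^8 = (5^4)^2 = 625^2 = 390625
5^16 = (5^8)^2 = 390625^2 = 152587890625

Result: 152587890625
Multiplications needed: 4 (4 lines after 5^1)

5^16 = 152587890625. Using exponentiation by squaring, this requires 4 multiplications. The key idea: if the exponent is even, square the half-power; if odd, multiply by the base once.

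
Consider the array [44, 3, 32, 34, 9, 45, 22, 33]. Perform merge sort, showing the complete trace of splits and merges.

Merge sort trace:

Split: [44, 3, 32, 34, 9, 45, 22, 33] -> [44, 3, 32, 34] and [9, 45, 22, 33]
  Split: [44, 3, 32, 34] -> [44, 3] and [32, 34]
    Split: [44, 3] -> [44] and [3]
    Merge: [44] + [3] -> [3, 44]
    Split: [32, 34] -> [32] and [34]
    Merge: [32] + [34] -> [32, 34]
  Merge: [3, 44] + [32, 34] -> [3, 32, 34, 44]
  Split: [9, 45, 22, 33] -> [9, 45] and [22, 33]
    Split: [9, 45] -> [9] and [45]
    Merge: [9] + [45] -> [9, 45]
    Split: [22, 33] -> [22] and [33]
    Merge: [22] + [33] -> [22, 33]
  Merge: [9, 45] + [22, 33] -> [9, 22, 33, 45]
Merge: [3, 32, 34, 44] + [9, 22, 33, 45] -> [3, 9, 22, 32, 33, 34, 44, 45]

Final sorted array: [3, 9, 22, 32, 33, 34, 44, 45]

The merge sort proceeds by recursively splitting the array and merging sorted halves.
After all merges, the sorted array is [3, 9, 22, 32, 33, 34, 44, 45].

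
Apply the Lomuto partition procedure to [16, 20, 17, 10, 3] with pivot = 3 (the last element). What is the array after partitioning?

Lomuto partition with pivot = 3:

Initial array: [16, 20, 17, 10, 3]

arr[0]=16 > 3: no swap
arr[1]=20 > 3: no swap
arr[2]=17 > 3: no swap
arr[3]=10 > 3: no swap

Place pivot at position 0: [3, 20, 17, 10, 16]
Pivot position: 0

After partitioning with pivot 3, the array becomes [3, 20, 17, 10, 16]. The pivot is placed at index 0. All elements to the left of the pivot are <= 3, and all elements to the right are > 3.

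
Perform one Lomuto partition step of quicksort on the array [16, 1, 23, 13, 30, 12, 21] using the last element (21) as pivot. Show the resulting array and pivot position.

Lomuto partition with pivot = 21:

Initial array: [16, 1, 23, 13, 30, 12, 21]

arr[0]=16 <= 21: swap with position 0, array becomes [16, 1, 23, 13, 30, 12, 21]
arr[1]=1 <= 21: swap with position 1, array becomes [16, 1, 23, 13, 30, 12, 21]
arr[2]=23 > 21: no swap
arr[3]=13 <= 21: swap with position 2, array becomes [16, 1, 13, 23, 30, 12, 21]
arr[4]=30 > 21: no swap
arr[5]=12 <= 21: swap with position 3, array becomes [16, 1, 13, 12, 30, 23, 21]

Place pivot at position 4: [16, 1, 13, 12, 21, 23, 30]
Pivot position: 4

After partitioning with pivot 21, the array becomes [16, 1, 13, 12, 21, 23, 30]. The pivot is placed at index 4. All elements to the left of the pivot are <= 21, and all elements to the right are > 21.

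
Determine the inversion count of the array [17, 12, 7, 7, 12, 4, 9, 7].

Finding inversions in [17, 12, 7, 7, 12, 4, 9, 7]:

(0, 1): arr[0]=17 > arr[1]=12
(0, 2): arr[0]=17 > arr[2]=7
(0, 3): arr[0]=17 > arr[3]=7
(0, 4): arr[0]=17 > arr[4]=12
(0, 5): arr[0]=17 > arr[5]=4
(0, 6): arr[0]=17 > arr[6]=9
(0, 7): arr[0]=17 > arr[7]=7
(1, 2): arr[1]=12 > arr[2]=7
(1, 3): arr[1]=12 > arr[3]=7
(1, 5): arr[1]=12 > arr[5]=4
(1, 6): arr[1]=12 > arr[6]=9
(1, 7): arr[1]=12 > arr[7]=7
(2, 5): arr[2]=7 > arr[5]=4
(3, 5): arr[3]=7 > arr[5]=4
(4, 5): arr[4]=12 > arr[5]=4
(4, 6): arr[4]=12 > arr[6]=9
(4, 7): arr[4]=12 > arr[7]=7
(6, 7): arr[6]=9 > arr[7]=7

Total inversions: 18

The array has 18 inversion(s): (0,1), (0,2), (0,3), (0,4), (0,5), (0,6), (0,7), (1,2), (1,3), (1,5), (1,6), (1,7), (2,5), (3,5), (4,5), (4,6), (4,7), (6,7). Each pair (i,j) satisfies i < j and arr[i] > arr[j].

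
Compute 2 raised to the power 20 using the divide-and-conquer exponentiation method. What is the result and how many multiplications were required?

Computing 2^20 by squaring (build up from 2^1; each line after the first costs one multiplication):

2^1 = 2
2^2 = (2^1)^2 = 2^2 = 4
2^4 = (2^2)^2 = 4^2 = 16
2^5 = 2 * 2^4 = 2 * 16 = 32
2^10 = (2^5)^2 = 32^2 = 1024
2^20 = (2^10)^2 = 1024^2 = 1048576

Result: 1048576
Multiplications needed: 5 (5 lines after 2^1)

2^20 = 1048576. Using exponentiation by squaring, this requires 5 multiplications. The key idea: if the exponent is even, square the half-power; if odd, multiply by the base once.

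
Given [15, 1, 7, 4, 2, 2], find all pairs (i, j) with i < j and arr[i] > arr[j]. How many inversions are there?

Finding inversions in [15, 1, 7, 4, 2, 2]:

(0, 1): arr[0]=15 > arr[1]=1
(0, 2): arr[0]=15 > arr[2]=7
(0, 3): arr[0]=15 > arr[3]=4
(0, 4): arr[0]=15 > arr[4]=2
(0, 5): arr[0]=15 > arr[5]=2
(2, 3): arr[2]=7 > arr[3]=4
(2, 4): arr[2]=7 > arr[4]=2
(2, 5): arr[2]=7 > arr[5]=2
(3, 4): arr[3]=4 > arr[4]=2
(3, 5): arr[3]=4 > arr[5]=2

Total inversions: 10

The array has 10 inversion(s): (0,1), (0,2), (0,3), (0,4), (0,5), (2,3), (2,4), (2,5), (3,4), (3,5). Each pair (i,j) satisfies i < j and arr[i] > arr[j].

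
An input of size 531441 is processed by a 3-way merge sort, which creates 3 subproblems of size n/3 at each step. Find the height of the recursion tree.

For divide and conquer with division factor 3:

Problem sizes at each level:
Level 0: 531441
Level 1: 177147
Level 2: 59049
Level 3: 19683
Level 4: 6561
Level 5: 2187
Level 6: 729
Level 7: 243
Level 8: 81
Level 9: 27
Level 10: 9
Level 11: 3
Level 12: 1

The root is level 0 and the size-1 base case is level 12 (the tree spans levels 0 through 12, i.e. 13 levels counting the root), so the depth is the number of divisions: log_3(531441) = 12

The recursion tree depth is log_3(531441) = 12. At each level, the problem size is divided by 3, so it takes 12 divisions to reduce to a base case of size 1. The algorithm makes 3 recursive calls at each level.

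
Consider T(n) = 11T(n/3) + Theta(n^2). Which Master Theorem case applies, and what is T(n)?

Master Theorem for T(n) = 11T(n/3) + O(n^2):

a = 11, b = 3, c = 2
log_b(a) = log_3(11) = 2.1827

Case 1: c = 2 < log_3(11) = 2.1827
T(n) = O(n^(log_3 11))

For T(n) = 11T(n/3) + O(n^2): log_3(11) = 2.1827. This is Case 1 of the Master Theorem (c < log_b(a), work dominated by leaves), giving O(n^(log_3 11)).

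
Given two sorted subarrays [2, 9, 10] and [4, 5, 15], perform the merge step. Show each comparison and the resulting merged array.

Merging process:

Compare 2 vs 4: take 2 from left. Merged: [2]
Compare 9 vs 4: take 4 from right. Merged: [2, 4]
Compare 9 vs 5: take 5 from right. Merged: [2, 4, 5]
Compare 9 vs 15: take 9 from left. Merged: [2, 4, 5, 9]
Compare 10 vs 15: take 10 from left. Merged: [2, 4, 5, 9, 10]
Append remaining from right: [15]. Merged: [2, 4, 5, 9, 10, 15]

Final merged array: [2, 4, 5, 9, 10, 15]
Total comparisons: 5

The merged array is [2, 4, 5, 9, 10, 15], requiring 5 comparisons. The merge step runs in O(n) time where n is the total number of elements.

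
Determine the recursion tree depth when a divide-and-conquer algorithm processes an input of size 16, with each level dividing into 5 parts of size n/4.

For divide and conquer with division factor 4:

Problem sizes at each level:
Level 0: 16
Level 1: 4
Level 2: 1

The root is level 0 and the size-1 base case is level 2 (the tree spans levels 0 through 2, i.e. 3 levels counting the root), so the depth is the number of divisions: log_4(16) = 2

The recursion tree depth is log_4(16) = 2. At each level, the problem size is divided by 4, so it takes 2 divisions to reduce to a base case of size 1. The algorithm makes 5 recursive calls at each level.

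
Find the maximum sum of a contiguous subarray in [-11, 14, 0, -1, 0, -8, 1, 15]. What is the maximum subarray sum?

Using Kadane's algorithm on [-11, 14, 0, -1, 0, -8, 1, 15]:

Scanning through the array:
Position 1 (value 14): max_ending_here = 14, max_so_far = 14
Position 2 (value 0): max_ending_here = 14, max_so_far = 14
Position 3 (value -1): max_ending_here = 13, max_so_far = 14
Position 4 (value 0): max_ending_here = 13, max_so_far = 14
Position 5 (value -8): max_ending_here = 5, max_so_far = 14
Position 6 (value 1): max_ending_here = 6, max_so_far = 14
Position 7 (value 15): max_ending_here = 21, max_so_far = 21

Maximum subarray: [14, 0, -1, 0, -8, 1, 15]
Maximum sum: 21

The maximum subarray is [14, 0, -1, 0, -8, 1, 15] with sum 21. This subarray runs from index 1 to index 7.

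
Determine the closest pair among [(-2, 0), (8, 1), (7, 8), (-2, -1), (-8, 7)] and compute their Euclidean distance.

Computing all pairwise distances among 5 points:

d((-2, 0), (8, 1)) = 10.0499
d((-2, 0), (7, 8)) = 12.0416
d((-2, 0), (-2, -1)) = 1.0 <-- minimum
d((-2, 0), (-8, 7)) = 9.2195
d((8, 1), (7, 8)) = 7.0711
d((8, 1), (-2, -1)) = 10.198
d((8, 1), (-8, 7)) = 17.088
d((7, 8), (-2, -1)) = 12.7279
d((7, 8), (-8, 7)) = 15.0333
d((-2, -1), (-8, 7)) = 10.0

Closest pair: (-2, 0) and (-2, -1) with distance 1.0

The closest pair is (-2, 0) and (-2, -1) with Euclidean distance 1.0. For 5 points, brute-force pairwise comparison is shown above. For large n, the divide-and-conquer algorithm (sort by x, recurse on halves, check the dividing strip) achieves O(n log n).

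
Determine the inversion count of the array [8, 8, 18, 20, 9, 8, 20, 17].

Finding inversions in [8, 8, 18, 20, 9, 8, 20, 17]:

(2, 4): arr[2]=18 > arr[4]=9
(2, 5): arr[2]=18 > arr[5]=8
(2, 7): arr[2]=18 > arr[7]=17
(3, 4): arr[3]=20 > arr[4]=9
(3, 5): arr[3]=20 > arr[5]=8
(3, 7): arr[3]=20 > arr[7]=17
(4, 5): arr[4]=9 > arr[5]=8
(6, 7): arr[6]=20 > arr[7]=17

Total inversions: 8

The array has 8 inversion(s): (2,4), (2,5), (2,7), (3,4), (3,5), (3,7), (4,5), (6,7). Each pair (i,j) satisfies i < j and arr[i] > arr[j].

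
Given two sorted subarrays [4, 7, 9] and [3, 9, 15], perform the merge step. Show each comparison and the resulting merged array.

Merging process:

Compare 4 vs 3: take 3 from right. Merged: [3]
Compare 4 vs 9: take 4 from left. Merged: [3, 4]
Compare 7 vs 9: take 7 from left. Merged: [3, 4, 7]
Compare 9 vs 9: take 9 from left. Merged: [3, 4, 7, 9]
Append remaining from right: [9, 15]. Merged: [3, 4, 7, 9, 9, 15]

Final merged array: [3, 4, 7, 9, 9, 15]
Total comparisons: 4

The merged array is [3, 4, 7, 9, 9, 15], requiring 4 comparisons. The merge step runs in O(n) time where n is the total number of elements.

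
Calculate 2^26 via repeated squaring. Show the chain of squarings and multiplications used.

Computing 2^26 by squaring (build up from 2^1; each line after the first costs one multiplication):

2^1 = 2
2^2 = (2^1)^2 = 2^2 = 4
2^3 = 2 * 2^2 = 2 * 4 = 8
2^6 = (2^3)^2 = 8^2 = 64
2^12 = (2^6)^2 = 64^2 = 4096
2^13 = 2 * 2^12 = 2 * 4096 = 8192
2^26 = (2^13)^2 = 8192^2 = 67108864

Result: 67108864
Multiplications needed: 6 (6 lines after 2^1)

2^26 = 67108864. Using exponentiation by squaring, this requires 6 multiplications. The key idea: if the exponent is even, square the half-power; if odd, multiply by the base once.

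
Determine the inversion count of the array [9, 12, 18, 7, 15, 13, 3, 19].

Finding inversions in [9, 12, 18, 7, 15, 13, 3, 19]:

(0, 3): arr[0]=9 > arr[3]=7
(0, 6): arr[0]=9 > arr[6]=3
(1, 3): arr[1]=12 > arr[3]=7
(1, 6): arr[1]=12 > arr[6]=3
(2, 3): arr[2]=18 > arr[3]=7
(2, 4): arr[2]=18 > arr[4]=15
(2, 5): arr[2]=18 > arr[5]=13
(2, 6): arr[2]=18 > arr[6]=3
(3, 6): arr[3]=7 > arr[6]=3
(4, 5): arr[4]=15 > arr[5]=13
(4, 6): arr[4]=15 > arr[6]=3
(5, 6): arr[5]=13 > arr[6]=3

Total inversions: 12

The array has 12 inversion(s): (0,3), (0,6), (1,3), (1,6), (2,3), (2,4), (2,5), (2,6), (3,6), (4,5), (4,6), (5,6). Each pair (i,j) satisfies i < j and arr[i] > arr[j].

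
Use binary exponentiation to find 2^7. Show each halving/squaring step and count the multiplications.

Computing 2^7 by squaring (build up from 2^1; each line after the first costs one multiplication):

2^1 = 2
2^2 = (2^1)^2 = 2^2 = 4
2^3 = 2 * 2^2 = 2 * 4 = 8
2^6 = (2^3)^2 = 8^2 = 64
2^7 = 2 * 2^6 = 2 * 64 = 128

Result: 128
Multiplications needed: 4 (4 lines after 2^1)

2^7 = 128. Using exponentiation by squaring, this requires 4 multiplications. The key idea: if the exponent is even, square the half-power; if odd, multiply by the base once.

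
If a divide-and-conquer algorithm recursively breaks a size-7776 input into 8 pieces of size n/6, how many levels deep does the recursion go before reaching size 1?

For divide and conquer with division factor 6:

Problem sizes at each level:
Level 0: 7776
Level 1: 1296
Level 2: 216
Level 3: 36
Level 4: 6
Level 5: 1

The root is level 0 and the size-1 base case is level 5 (the tree spans levels 0 through 5, i.e. 6 levels counting the root), so the depth is the number of divisions: log_6(7776) = 5

The recursion tree depth is log_6(7776) = 5. At each level, the problem size is divided by 6, so it takes 5 divisions to reduce to a base case of size 1. The algorithm makes 8 recursive calls at each level.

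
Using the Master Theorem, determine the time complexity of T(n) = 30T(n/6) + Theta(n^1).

Master Theorem for T(n) = 30T(n/6) + O(n^1):

a = 30, b = 6, c = 1
log_b(a) = log_6(30) = 1.8982

Case 1: c = 1 < log_6(30) = 1.8982
T(n) = O(n^(log_6 30))

For T(n) = 30T(n/6) + O(n^1): log_6(30) = 1.8982. This is Case 1 of the Master Theorem (c < log_b(a), work dominated by leaves), giving O(n^(log_6 30)).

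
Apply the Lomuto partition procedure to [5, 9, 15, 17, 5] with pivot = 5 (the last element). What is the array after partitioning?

Lomuto partition with pivot = 5:

Initial array: [5, 9, 15, 17, 5]

arr[0]=5 <= 5: swap with position 0, array becomes [5, 9, 15, 17, 5]
arr[1]=9 > 5: no swap
arr[2]=15 > 5: no swap
arr[3]=17 > 5: no swap

Place pivot at position 1: [5, 5, 15, 17, 9]
Pivot position: 1

After partitioning with pivot 5, the array becomes [5, 5, 15, 17, 9]. The pivot is placed at index 1. All elements to the left of the pivot are <= 5, and all elements to the right are > 5.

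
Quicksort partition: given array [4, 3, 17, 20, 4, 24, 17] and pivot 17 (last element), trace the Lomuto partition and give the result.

Lomuto partition with pivot = 17:

Initial array: [4, 3, 17, 20, 4, 24, 17]

arr[0]=4 <= 17: swap with position 0, array becomes [4, 3, 17, 20, 4, 24, 17]
arr[1]=3 <= 17: swap with position 1, array becomes [4, 3, 17, 20, 4, 24, 17]
arr[2]=17 <= 17: swap with position 2, array becomes [4, 3, 17, 20, 4, 24, 17]
arr[3]=20 > 17: no swap
arr[4]=4 <= 17: swap with position 3, array becomes [4, 3, 17, 4, 20, 24, 17]
arr[5]=24 > 17: no swap

Place pivot at position 4: [4, 3, 17, 4, 17, 24, 20]
Pivot position: 4

After partitioning with pivot 17, the array becomes [4, 3, 17, 4, 17, 24, 20]. The pivot is placed at index 4. All elements to the left of the pivot are <= 17, and all elements to the right are > 17.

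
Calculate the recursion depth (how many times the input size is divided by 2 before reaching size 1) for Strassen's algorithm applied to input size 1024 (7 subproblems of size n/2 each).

For divide and conquer with division factor 2:

Problem sizes at each level:
Level 0: 1024
Level 1: 512
Level 2: 256
Level 3: 128
Level 4: 64
Level 5: 32
Level 6: 16
Level 7: 8
Level 8: 4
Level 9: 2
Level 10: 1

The root is level 0 and the size-1 base case is level 10 (the tree spans levels 0 through 10, i.e. 11 levels counting the root), so the depth is the number of divisions: log_2(1024) = 10

The recursion tree depth is log_2(1024) = 10. At each level, the problem size is divided by 2, so it takes 10 divisions to reduce to a base case of size 1. The algorithm makes 7 recursive calls at each level.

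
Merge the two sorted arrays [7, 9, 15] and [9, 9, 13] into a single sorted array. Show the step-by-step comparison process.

Merging process:

Compare 7 vs 9: take 7 from left. Merged: [7]
Compare 9 vs 9: take 9 from left. Merged: [7, 9]
Compare 15 vs 9: take 9 from right. Merged: [7, 9, 9]
Compare 15 vs 9: take 9 from right. Merged: [7, 9, 9, 9]
Compare 15 vs 13: take 13 from right. Merged: [7, 9, 9, 9, 13]
Append remaining from left: [15]. Merged: [7, 9, 9, 9, 13, 15]

Final merged array: [7, 9, 9, 9, 13, 15]
Total comparisons: 5

The merged array is [7, 9, 9, 9, 13, 15], requiring 5 comparisons. The merge step runs in O(n) time where n is the total number of elements.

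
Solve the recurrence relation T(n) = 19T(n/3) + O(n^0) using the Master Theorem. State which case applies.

Master Theorem for T(n) = 19T(n/3) + O(n^0):

a = 19, b = 3, c = 0
log_b(a) = log_3(19) = 2.6801

Case 1: c = 0 < log_3(19) = 2.6801
T(n) = O(n^(log_3 19))

For T(n) = 19T(n/3) + O(n^0): log_3(19) = 2.6801. This is Case 1 of the Master Theorem (c < log_b(a), work dominated by leaves), giving O(n^(log_3 19)).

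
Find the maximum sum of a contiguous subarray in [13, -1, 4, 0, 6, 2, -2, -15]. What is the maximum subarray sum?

Using Kadane's algorithm on [13, -1, 4, 0, 6, 2, -2, -15]:

Scanning through the array:
Position 1 (value -1): max_ending_here = 12, max_so_far = 13
Position 2 (value 4): max_ending_here = 16, max_so_far = 16
Position 3 (value 0): max_ending_here = 16, max_so_far = 16
Position 4 (value 6): max_ending_here = 22, max_so_far = 22
Position 5 (value 2): max_ending_here = 24, max_so_far = 24
Position 6 (value -2): max_ending_here = 22, max_so_far = 24
Position 7 (value -15): max_ending_here = 7, max_so_far = 24

Maximum subarray: [13, -1, 4, 0, 6, 2]
Maximum sum: 24

The maximum subarray is [13, -1, 4, 0, 6, 2] with sum 24. This subarray runs from index 0 to index 5.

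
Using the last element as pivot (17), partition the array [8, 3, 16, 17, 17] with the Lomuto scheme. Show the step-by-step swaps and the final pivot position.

Lomuto partition with pivot = 17:

Initial array: [8, 3, 16, 17, 17]

arr[0]=8 <= 17: swap with position 0, array becomes [8, 3, 16, 17, 17]
arr[1]=3 <= 17: swap with position 1, array becomes [8, 3, 16, 17, 17]
arr[2]=16 <= 17: swap with position 2, array becomes [8, 3, 16, 17, 17]
arr[3]=17 <= 17: swap with position 3, array becomes [8, 3, 16, 17, 17]

Place pivot at position 4: [8, 3, 16, 17, 17]
Pivot position: 4

After partitioning with pivot 17, the array becomes [8, 3, 16, 17, 17]. The pivot is placed at index 4. All elements to the left of the pivot are <= 17, and all elements to the right are > 17.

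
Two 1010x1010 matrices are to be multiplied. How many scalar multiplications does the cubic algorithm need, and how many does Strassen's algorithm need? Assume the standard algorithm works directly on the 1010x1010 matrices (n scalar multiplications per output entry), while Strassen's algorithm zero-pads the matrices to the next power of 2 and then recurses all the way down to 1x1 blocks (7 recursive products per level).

Matrix multiplication for 1010x1010 matrices:

Strassen's algorithm requires power-of-2 dimensions. Pad 1010x1010 to 1024x1024 (next power of 2).

Standard algorithm: 1010^3 = 1030301000 multiplications
Strassen's algorithm: 7^(log2(1024)) = 7^10 = 282475249 multiplications
Savings: 1030301000 - 282475249 = 747825751 multiplications

Standard: 1030301000 multiplications (1010^3). Strassen: 282475249 multiplications (7^10, after padding to 1024x1024). Strassen reduces 8 recursive multiplications to 7 at each level.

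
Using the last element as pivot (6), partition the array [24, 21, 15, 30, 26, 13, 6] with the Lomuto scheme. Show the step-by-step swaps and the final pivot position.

Lomuto partition with pivot = 6:

Initial array: [24, 21, 15, 30, 26, 13, 6]

arr[0]=24 > 6: no swap
arr[1]=21 > 6: no swap
arr[2]=15 > 6: no swap
arr[3]=30 > 6: no swap
arr[4]=26 > 6: no swap
arr[5]=13 > 6: no swap

Place pivot at position 0: [6, 21, 15, 30, 26, 13, 24]
Pivot position: 0

After partitioning with pivot 6, the array becomes [6, 21, 15, 30, 26, 13, 24]. The pivot is placed at index 0. All elements to the left of the pivot are <= 6, and all elements to the right are > 6.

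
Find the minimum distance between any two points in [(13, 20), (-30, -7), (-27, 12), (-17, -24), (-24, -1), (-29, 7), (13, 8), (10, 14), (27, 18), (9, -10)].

Computing all pairwise distances among 10 points:

d((13, 20), (-30, -7)) = 50.774
d((13, 20), (-27, 12)) = 40.7922
d((13, 20), (-17, -24)) = 53.2541
d((13, 20), (-24, -1)) = 42.5441
d((13, 20), (-29, 7)) = 43.9659
d((13, 20), (13, 8)) = 12.0
d((13, 20), (10, 14)) = 6.7082
d((13, 20), (27, 18)) = 14.1421
d((13, 20), (9, -10)) = 30.2655
d((-30, -7), (-27, 12)) = 19.2354
d((-30, -7), (-17, -24)) = 21.4009
d((-30, -7), (-24, -1)) = 8.4853
d((-30, -7), (-29, 7)) = 14.0357
d((-30, -7), (13, 8)) = 45.5412
d((-30, -7), (10, 14)) = 45.1774
d((-30, -7), (27, 18)) = 62.2415
d((-30, -7), (9, -10)) = 39.1152
d((-27, 12), (-17, -24)) = 37.3631
d((-27, 12), (-24, -1)) = 13.3417
d((-27, 12), (-29, 7)) = 5.3852 <-- minimum
d((-27, 12), (13, 8)) = 40.1995
d((-27, 12), (10, 14)) = 37.054
d((-27, 12), (27, 18)) = 54.3323
d((-27, 12), (9, -10)) = 42.19
d((-17, -24), (-24, -1)) = 24.0416
d((-17, -24), (-29, 7)) = 33.2415
d((-17, -24), (13, 8)) = 43.8634
d((-17, -24), (10, 14)) = 46.6154
d((-17, -24), (27, 18)) = 60.8276
d((-17, -24), (9, -10)) = 29.5296
d((-24, -1), (-29, 7)) = 9.434
d((-24, -1), (13, 8)) = 38.0789
d((-24, -1), (10, 14)) = 37.1618
d((-24, -1), (27, 18)) = 54.4243
d((-24, -1), (9, -10)) = 34.2053
d((-29, 7), (13, 8)) = 42.0119
d((-29, 7), (10, 14)) = 39.6232
d((-29, 7), (27, 18)) = 57.0701
d((-29, 7), (9, -10)) = 41.6293
d((13, 8), (10, 14)) = 6.7082
d((13, 8), (27, 18)) = 17.2047
d((13, 8), (9, -10)) = 18.4391
d((10, 14), (27, 18)) = 17.4642
d((10, 14), (9, -10)) = 24.0208
d((27, 18), (9, -10)) = 33.2866

Closest pair: (-27, 12) and (-29, 7) with distance 5.3852

The closest pair is (-27, 12) and (-29, 7) with Euclidean distance 5.3852. For 10 points, brute-force pairwise comparison is shown above. For large n, the divide-and-conquer algorithm (sort by x, recurse on halves, check the dividing strip) achieves O(n log n).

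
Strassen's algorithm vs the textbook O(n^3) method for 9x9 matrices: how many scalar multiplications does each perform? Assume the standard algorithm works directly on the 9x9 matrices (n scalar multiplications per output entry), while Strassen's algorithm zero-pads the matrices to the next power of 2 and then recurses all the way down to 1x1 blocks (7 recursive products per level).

Matrix multiplication for 9x9 matrices:

Strassen's algorithm requires power-of-2 dimensions. Pad 9x9 to 16x16 (next power of 2).

Standard algorithm: 9^3 = 729 multiplications
Strassen's algorithm: 7^(log2(16)) = 7^4 = 2401 multiplications
Difference: 729 - 2401 = -1672 (Strassen uses MORE here due to padding overhead — for small or just-over-power-of-2 n, padding can outweigh the per-level savings)

Standard: 729 multiplications (9^3). Strassen: 2401 multiplications (7^4, after padding to 16x16). Strassen reduces 8 recursive multiplications to 7 at each level.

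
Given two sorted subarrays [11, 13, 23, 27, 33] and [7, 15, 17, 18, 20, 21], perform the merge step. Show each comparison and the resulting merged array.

Merging process:

Compare 11 vs 7: take 7 from right. Merged: [7]
Compare 11 vs 15: take 11 from left. Merged: [7, 11]
Compare 13 vs 15: take 13 from left. Merged: [7, 11, 13]
Compare 23 vs 15: take 15 from right. Merged: [7, 11, 13, 15]
Compare 23 vs 17: take 17 from right. Merged: [7, 11, 13, 15, 17]
Compare 23 vs 18: take 18 from right. Merged: [7, 11, 13, 15, 17, 18]
Compare 23 vs 20: take 20 from right. Merged: [7, 11, 13, 15, 17, 18, 20]
Compare 23 vs 21: take 21 from right. Merged: [7, 11, 13, 15, 17, 18, 20, 21]
Append remaining from left: [23, 27, 33]. Merged: [7, 11, 13, 15, 17, 18, 20, 21, 23, 27, 33]

Final merged array: [7, 11, 13, 15, 17, 18, 20, 21, 23, 27, 33]
Total comparisons: 8

The merged array is [7, 11, 13, 15, 17, 18, 20, 21, 23, 27, 33], requiring 8 comparisons. The merge step runs in O(n) time where n is the total number of elements.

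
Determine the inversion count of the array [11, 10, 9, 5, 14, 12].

Finding inversions in [11, 10, 9, 5, 14, 12]:

(0, 1): arr[0]=11 > arr[1]=10
(0, 2): arr[0]=11 > arr[2]=9
(0, 3): arr[0]=11 > arr[3]=5
(1, 2): arr[1]=10 > arr[2]=9
(1, 3): arr[1]=10 > arr[3]=5
(2, 3): arr[2]=9 > arr[3]=5
(4, 5): arr[4]=14 > arr[5]=12

Total inversions: 7

The array has 7 inversion(s): (0,1), (0,2), (0,3), (1,2), (1,3), (2,3), (4,5). Each pair (i,j) satisfies i < j and arr[i] > arr[j].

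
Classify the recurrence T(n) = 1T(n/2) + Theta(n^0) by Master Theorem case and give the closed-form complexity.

Master Theorem for T(n) = 1T(n/2) + O(n^0):

a = 1, b = 2, c = 0
log_b(a) = log_2(1) = 0.0000

Case 2: c = 0 = log_2(1) = 0.0000
T(n) = O(n^0 log n) = O(log n)

For T(n) = 1T(n/2) + O(n^0): log_2(1) = 0.0000. This is Case 2 of the Master Theorem (c = log_b(a), equal work at all levels), giving O(log n).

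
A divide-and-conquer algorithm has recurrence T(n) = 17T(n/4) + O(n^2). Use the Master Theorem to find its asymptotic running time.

Master Theorem for T(n) = 17T(n/4) + O(n^2):

a = 17, b = 4, c = 2
log_b(a) = log_4(17) = 2.0437

Case 1: c = 2 < log_4(17) = 2.0437
T(n) = O(n^(log_4 17))

For T(n) = 17T(n/4) + O(n^2): log_4(17) = 2.0437. This is Case 1 of the Master Theorem (c < log_b(a), work dominated by leaves), giving O(n^(log_4 17)).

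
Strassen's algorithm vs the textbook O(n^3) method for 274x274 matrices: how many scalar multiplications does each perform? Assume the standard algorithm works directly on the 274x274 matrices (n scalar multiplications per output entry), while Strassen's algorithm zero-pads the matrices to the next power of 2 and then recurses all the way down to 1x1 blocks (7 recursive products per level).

Matrix multiplication for 274x274 matrices:

Strassen's algorithm requires power-of-2 dimensions. Pad 274x274 to 512x512 (next power of 2).

Standard algorithm: 274^3 = 20570824 multiplications
Strassen's algorithm: 7^(log2(512)) = 7^9 = 40353607 multiplications
Difference: 20570824 - 40353607 = -19782783 (Strassen uses MORE here due to padding overhead — for small or just-over-power-of-2 n, padding can outweigh the per-level savings)

Standard: 20570824 multiplications (274^3). Strassen: 40353607 multiplications (7^9, after padding to 512x512). Strassen reduces 8 recursive multiplications to 7 at each level.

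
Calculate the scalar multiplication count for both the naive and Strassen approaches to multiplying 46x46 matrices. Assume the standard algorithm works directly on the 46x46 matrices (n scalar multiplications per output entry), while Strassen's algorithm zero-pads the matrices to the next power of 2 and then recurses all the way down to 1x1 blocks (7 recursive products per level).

Matrix multiplication for 46x46 matrices:

Strassen's algorithm requires power-of-2 dimensions. Pad 46x46 to 64x64 (next power of 2).

Standard algorithm: 46^3 = 97336 multiplications
Strassen's algorithm: 7^(log2(64)) = 7^6 = 117649 multiplications
Difference: 97336 - 117649 = -20313 (Strassen uses MORE here due to padding overhead — for small or just-over-power-of-2 n, padding can outweigh the per-level savings)

Standard: 97336 multiplications (46^3). Strassen: 117649 multiplications (7^6, after padding to 64x64). Strassen reduces 8 recursive multiplications to 7 at each level.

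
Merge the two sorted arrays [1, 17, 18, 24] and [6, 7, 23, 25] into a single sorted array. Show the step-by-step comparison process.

Merging process:

Compare 1 vs 6: take 1 from left. Merged: [1]
Compare 17 vs 6: take 6 from right. Merged: [1, 6]
Compare 17 vs 7: take 7 from right. Merged: [1, 6, 7]
Compare 17 vs 23: take 17 from left. Merged: [1, 6, 7, 17]
Compare 18 vs 23: take 18 from left. Merged: [1, 6, 7, 17, 18]
Compare 24 vs 23: take 23 from right. Merged: [1, 6, 7, 17, 18, 23]
Compare 24 vs 25: take 24 from left. Merged: [1, 6, 7, 17, 18, 23, 24]
Append remaining from right: [25]. Merged: [1, 6, 7, 17, 18, 23, 24, 25]

Final merged array: [1, 6, 7, 17, 18, 23, 24, 25]
Total comparisons: 7

The merged array is [1, 6, 7, 17, 18, 23, 24, 25], requiring 7 comparisons. The merge step runs in O(n) time where n is the total number of elements.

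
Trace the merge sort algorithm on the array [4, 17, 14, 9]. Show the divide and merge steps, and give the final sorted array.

Merge sort trace:

Split: [4, 17, 14, 9] -> [4, 17] and [14, 9]
  Split: [4, 17] -> [4] and [17]
  Merge: [4] + [17] -> [4, 17]
  Split: [14, 9] -> [14] and [9]
  Merge: [14] + [9] -> [9, 14]
Merge: [4, 17] + [9, 14] -> [4, 9, 14, 17]

Final sorted array: [4, 9, 14, 17]

The merge sort proceeds by recursively splitting the array and merging sorted halves.
After all merges, the sorted array is [4, 9, 14, 17].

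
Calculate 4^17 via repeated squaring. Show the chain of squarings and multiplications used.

Computing 4^17 by squaring (build up from 4^1; each line after the first costs one multiplication):

4^1 = 4
4^2 = (4^1)^2 = 4^2 = 16
4^4 = (4^2)^2 = 16^2 = 256
4^8 = (4^4)^2 = 256^2 = 65536
4^16 = (4^8)^2 = 65536^2 = 4294967296
4^17 = 4 * 4^16 = 4 * 4294967296 = 17179869184

Result: 17179869184
Multiplications needed: 5 (5 lines after 4^1)

4^17 = 17179869184. Using exponentiation by squaring, this requires 5 multiplications. The key idea: if the exponent is even, square the half-power; if odd, multiply by the base once.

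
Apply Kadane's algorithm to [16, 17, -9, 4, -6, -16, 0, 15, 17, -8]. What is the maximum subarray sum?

Using Kadane's algorithm on [16, 17, -9, 4, -6, -16, 0, 15, 17, -8]:

Scanning through the array:
Position 1 (value 17): max_ending_here = 33, max_so_far = 33
Position 2 (value -9): max_ending_here = 24, max_so_far = 33
Position 3 (value 4): max_ending_here = 28, max_so_far = 33
Position 4 (value -6): max_ending_here = 22, max_so_far = 33
Position 5 (value -16): max_ending_here = 6, max_so_far = 33
Position 6 (value 0): max_ending_here = 6, max_so_far = 33
Position 7 (value 15): max_ending_here = 21, max_so_far = 33
Position 8 (value 17): max_ending_here = 38, max_so_far = 38
Position 9 (value -8): max_ending_here = 30, max_so_far = 38

Maximum subarray: [16, 17, -9, 4, -6, -16, 0, 15, 17]
Maximum sum: 38

The maximum subarray is [16, 17, -9, 4, -6, -16, 0, 15, 17] with sum 38. This subarray runs from index 0 to index 8.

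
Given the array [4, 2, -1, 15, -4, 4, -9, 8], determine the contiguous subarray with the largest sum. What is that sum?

Using Kadane's algorithm on [4, 2, -1, 15, -4, 4, -9, 8]:

Scanning through the array:
Position 1 (value 2): max_ending_here = 6, max_so_far = 6
Position 2 (value -1): max_ending_here = 5, max_so_far = 6
Position 3 (value 15): max_ending_here = 20, max_so_far = 20
Position 4 (value -4): max_ending_here = 16, max_so_far = 20
Position 5 (value 4): max_ending_here = 20, max_so_far = 20
Position 6 (value -9): max_ending_here = 11, max_so_far = 20
Position 7 (value 8): max_ending_here = 19, max_so_far = 20

Maximum subarray: [4, 2, -1, 15]
Maximum sum: 20

The maximum subarray is [4, 2, -1, 15] with sum 20. This subarray runs from index 0 to index 3.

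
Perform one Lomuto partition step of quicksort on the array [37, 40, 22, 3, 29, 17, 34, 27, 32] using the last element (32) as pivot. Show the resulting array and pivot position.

Lomuto partition with pivot = 32:

Initial array: [37, 40, 22, 3, 29, 17, 34, 27, 32]

arr[0]=37 > 32: no swap
arr[1]=40 > 32: no swap
arr[2]=22 <= 32: swap with position 0, array becomes [22, 40, 37, 3, 29, 17, 34, 27, 32]
arr[3]=3 <= 32: swap with position 1, array becomes [22, 3, 37, 40, 29, 17, 34, 27, 32]
arr[4]=29 <= 32: swap with position 2, array becomes [22, 3, 29, 40, 37, 17, 34, 27, 32]
arr[5]=17 <= 32: swap with position 3, array becomes [22, 3, 29, 17, 37, 40, 34, 27, 32]
arr[6]=34 > 32: no swap
arr[7]=27 <= 32: swap with position 4, array becomes [22, 3, 29, 17, 27, 40, 34, 37, 32]

Place pivot at position 5: [22, 3, 29, 17, 27, 32, 34, 37, 40]
Pivot position: 5

After partitioning with pivot 32, the array becomes [22, 3, 29, 17, 27, 32, 34, 37, 40]. The pivot is placed at index 5. All elements to the left of the pivot are <= 32, and all elements to the right are > 32.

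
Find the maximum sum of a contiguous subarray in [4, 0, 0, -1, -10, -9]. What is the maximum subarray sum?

Using Kadane's algorithm on [4, 0, 0, -1, -10, -9]:

Scanning through the array:
Position 1 (value 0): max_ending_here = 4, max_so_far = 4
Position 2 (value 0): max_ending_here = 4, max_so_far = 4
Position 3 (value -1): max_ending_here = 3, max_so_far = 4
Position 4 (value -10): max_ending_here = -7, max_so_far = 4
Position 5 (value -9): max_ending_here = -9, max_so_far = 4

Maximum subarray: [4]
Maximum sum: 4

The maximum subarray is [4] with sum 4. This subarray runs from index 0 to index 0.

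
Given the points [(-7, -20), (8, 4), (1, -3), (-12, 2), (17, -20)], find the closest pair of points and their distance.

Computing all pairwise distances among 5 points:

d((-7, -20), (8, 4)) = 28.3019
d((-7, -20), (1, -3)) = 18.7883
d((-7, -20), (-12, 2)) = 22.561
d((-7, -20), (17, -20)) = 24.0
d((8, 4), (1, -3)) = 9.8995 <-- minimum
d((8, 4), (-12, 2)) = 20.0998
d((8, 4), (17, -20)) = 25.632
d((1, -3), (-12, 2)) = 13.9284
d((1, -3), (17, -20)) = 23.3452
d((-12, 2), (17, -20)) = 36.4005

Closest pair: (8, 4) and (1, -3) with distance 9.8995

The closest pair is (8, 4) and (1, -3) with Euclidean distance 9.8995. For 5 points, brute-force pairwise comparison is shown above. For large n, the divide-and-conquer algorithm (sort by x, recurse on halves, check the dividing strip) achieves O(n log n).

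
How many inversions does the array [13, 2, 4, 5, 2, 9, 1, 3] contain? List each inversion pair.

Finding inversions in [13, 2, 4, 5, 2, 9, 1, 3]:

(0, 1): arr[0]=13 > arr[1]=2
(0, 2): arr[0]=13 > arr[2]=4
(0, 3): arr[0]=13 > arr[3]=5
(0, 4): arr[0]=13 > arr[4]=2
(0, 5): arr[0]=13 > arr[5]=9
(0, 6): arr[0]=13 > arr[6]=1
(0, 7): arr[0]=13 > arr[7]=3
(1, 6): arr[1]=2 > arr[6]=1
(2, 4): arr[2]=4 > arr[4]=2
(2, 6): arr[2]=4 > arr[6]=1
(2, 7): arr[2]=4 > arr[7]=3
(3, 4): arr[3]=5 > arr[4]=2
(3, 6): arr[3]=5 > arr[6]=1
(3, 7): arr[3]=5 > arr[7]=3
(4, 6): arr[4]=2 > arr[6]=1
(5, 6): arr[5]=9 > arr[6]=1
(5, 7): arr[5]=9 > arr[7]=3

Total inversions: 17

The array has 17 inversion(s): (0,1), (0,2), (0,3), (0,4), (0,5), (0,6), (0,7), (1,6), (2,4), (2,6), (2,7), (3,4), (3,6), (3,7), (4,6), (5,6), (5,7). Each pair (i,j) satisfies i < j and arr[i] > arr[j].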